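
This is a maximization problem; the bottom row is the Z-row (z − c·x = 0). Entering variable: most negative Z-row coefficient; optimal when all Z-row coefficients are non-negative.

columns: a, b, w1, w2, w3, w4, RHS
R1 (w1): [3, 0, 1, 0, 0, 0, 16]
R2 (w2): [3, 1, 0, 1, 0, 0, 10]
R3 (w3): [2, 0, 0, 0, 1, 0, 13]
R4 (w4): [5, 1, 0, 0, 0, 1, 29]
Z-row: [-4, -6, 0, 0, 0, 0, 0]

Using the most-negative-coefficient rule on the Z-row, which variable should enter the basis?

Negative Z-row entries: a: -4, b: -6.
The most negative is -6 in column b, so b enters.

b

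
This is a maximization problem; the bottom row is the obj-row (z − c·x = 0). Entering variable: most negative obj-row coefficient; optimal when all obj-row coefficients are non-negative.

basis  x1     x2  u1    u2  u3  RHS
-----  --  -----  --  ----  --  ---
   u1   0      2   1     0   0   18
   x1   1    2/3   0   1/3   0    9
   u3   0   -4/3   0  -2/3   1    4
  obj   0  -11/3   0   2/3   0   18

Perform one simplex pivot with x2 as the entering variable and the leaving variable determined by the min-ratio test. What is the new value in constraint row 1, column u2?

0

Ratio test on column x2 — row 1: 18/2 = 9; row 2: 9/(2/3) = 27/2; row 3: entry -4/3 ≤ 0. Minimum is 9 at row 1 (u1 leaves); pivot element 2.
Divide row 1 by 2; eliminate column x2 from the other rows.
In the new row 1, the u2 entry is the old entry divided by the pivot: 0/2 = 0.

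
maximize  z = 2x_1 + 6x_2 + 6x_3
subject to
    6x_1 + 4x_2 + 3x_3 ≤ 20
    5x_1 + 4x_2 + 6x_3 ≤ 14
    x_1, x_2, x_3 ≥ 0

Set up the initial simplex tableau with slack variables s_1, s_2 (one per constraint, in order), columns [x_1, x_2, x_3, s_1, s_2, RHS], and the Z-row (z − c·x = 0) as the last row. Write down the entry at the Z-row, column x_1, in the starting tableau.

The Z-row carries the negated objective coefficients: the x_1 entry is -2.

-2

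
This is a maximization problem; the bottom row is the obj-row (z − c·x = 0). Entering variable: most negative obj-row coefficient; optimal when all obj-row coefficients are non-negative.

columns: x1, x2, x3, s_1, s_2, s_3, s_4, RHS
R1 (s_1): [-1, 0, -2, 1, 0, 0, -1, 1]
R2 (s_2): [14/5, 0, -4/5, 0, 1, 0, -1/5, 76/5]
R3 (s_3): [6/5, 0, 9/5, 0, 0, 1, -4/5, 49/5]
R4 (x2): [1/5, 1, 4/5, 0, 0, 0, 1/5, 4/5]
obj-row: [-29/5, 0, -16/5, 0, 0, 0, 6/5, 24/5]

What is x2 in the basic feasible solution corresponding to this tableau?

4/5

x2 is basic (row 4); its value is the RHS of that row, 4/5.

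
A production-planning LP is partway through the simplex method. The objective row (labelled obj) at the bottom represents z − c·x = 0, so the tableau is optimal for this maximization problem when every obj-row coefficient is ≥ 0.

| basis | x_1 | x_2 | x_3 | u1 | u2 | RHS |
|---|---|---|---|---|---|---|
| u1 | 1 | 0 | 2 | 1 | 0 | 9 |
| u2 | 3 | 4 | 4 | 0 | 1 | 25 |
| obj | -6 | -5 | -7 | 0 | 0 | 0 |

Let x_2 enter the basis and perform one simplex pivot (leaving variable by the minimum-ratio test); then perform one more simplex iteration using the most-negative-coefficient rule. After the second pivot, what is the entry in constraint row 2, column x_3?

Ratio test on column x_2 — row 1: entry 0 ≤ 0; row 2: 25/4 = 25/4. Minimum is 25/4 at row 2 (u2 leaves); pivot element 4.
Divide row 2 by 4; eliminate column x_2 from the other rows.
Second iteration: most negative obj-row entry is -9/4 in column x_1, so x_1 enters.
Ratio test on column x_1 — row 1: 9/1 = 9; row 2: (25/4)/(3/4) = 25/3. Minimum is 25/3 at row 2 (x_2 leaves); pivot element 3/4.
Divide row 2 by 3/4; eliminate column x_1 from the other rows.
After both pivots, the entry at constraint row 2, column x_3 is 4/3.

4/3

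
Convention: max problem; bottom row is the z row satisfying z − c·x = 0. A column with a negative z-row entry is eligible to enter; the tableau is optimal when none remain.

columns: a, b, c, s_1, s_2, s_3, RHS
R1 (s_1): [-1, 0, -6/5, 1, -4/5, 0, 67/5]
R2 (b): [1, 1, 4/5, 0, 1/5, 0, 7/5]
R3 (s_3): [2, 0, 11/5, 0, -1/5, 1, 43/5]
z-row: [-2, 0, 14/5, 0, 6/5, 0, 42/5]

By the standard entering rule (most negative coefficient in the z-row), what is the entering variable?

Negative z-row entries: a: -2.
The most negative is -2 in column a, so a enters.

a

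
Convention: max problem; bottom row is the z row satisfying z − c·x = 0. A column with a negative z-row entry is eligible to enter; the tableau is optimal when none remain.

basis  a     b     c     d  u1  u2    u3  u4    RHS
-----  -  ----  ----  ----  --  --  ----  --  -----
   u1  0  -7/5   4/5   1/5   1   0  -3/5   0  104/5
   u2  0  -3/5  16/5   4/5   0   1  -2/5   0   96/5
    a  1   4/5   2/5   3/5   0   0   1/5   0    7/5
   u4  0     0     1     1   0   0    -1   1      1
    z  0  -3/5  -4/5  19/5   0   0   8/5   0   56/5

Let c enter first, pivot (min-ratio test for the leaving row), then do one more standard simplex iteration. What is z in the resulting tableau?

Ratio test on column c — row 1: (104/5)/(4/5) = 26; row 2: (96/5)/(16/5) = 6; row 3: (7/5)/(2/5) = 7/2; row 4: 1/1 = 1. Minimum is 1 at row 4 (u4 leaves); pivot element 1.
Pivot on row 4; the z-row RHS becomes 56/5 − (-4/5)·1 = 12.
Next entering variable (most negative z-row entry -3/5): b.
Ratio test on column b — row 1: entry -7/5 ≤ 0; row 2: entry -3/5 ≤ 0; row 3: 1/(4/5) = 5/4; row 4: entry 0 ≤ 0. Minimum is 5/4 at row 3 (a leaves); pivot element 4/5.
After the second pivot the z-row RHS is 12 − (-3/5)·(5/4) = 51/4.

51/4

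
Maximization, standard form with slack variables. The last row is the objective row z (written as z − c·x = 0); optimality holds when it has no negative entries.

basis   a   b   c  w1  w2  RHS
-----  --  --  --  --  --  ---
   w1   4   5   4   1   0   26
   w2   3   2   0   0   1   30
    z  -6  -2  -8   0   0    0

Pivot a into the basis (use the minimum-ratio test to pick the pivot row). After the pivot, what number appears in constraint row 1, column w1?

Ratio test on column a — row 1: 26/4 = 13/2; row 2: 30/3 = 10. Minimum is 13/2 at row 1 (w1 leaves); pivot element 4.
Divide row 1 by 4; eliminate column a from the other rows.
In the new row 1, the w1 entry is the old entry divided by the pivot: 1/4 = 1/4.

1/4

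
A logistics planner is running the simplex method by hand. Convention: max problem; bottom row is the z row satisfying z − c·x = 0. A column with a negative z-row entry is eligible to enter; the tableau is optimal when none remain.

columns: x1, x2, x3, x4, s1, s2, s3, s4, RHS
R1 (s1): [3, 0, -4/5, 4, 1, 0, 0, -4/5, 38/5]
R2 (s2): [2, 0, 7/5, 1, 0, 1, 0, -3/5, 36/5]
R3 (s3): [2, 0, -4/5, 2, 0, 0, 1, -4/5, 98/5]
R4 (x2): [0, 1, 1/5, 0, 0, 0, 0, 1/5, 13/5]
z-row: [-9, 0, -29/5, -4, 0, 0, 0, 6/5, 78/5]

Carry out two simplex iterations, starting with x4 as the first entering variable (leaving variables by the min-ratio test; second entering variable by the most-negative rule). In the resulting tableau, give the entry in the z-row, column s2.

33/8

Ratio test on column x4 — row 1: (38/5)/4 = 19/10; row 2: (36/5)/1 = 36/5; row 3: (98/5)/2 = 49/5; row 4: entry 0 ≤ 0. Minimum is 19/10 at row 1 (s1 leaves); pivot element 4.
Divide row 1 by 4; eliminate column x4 from the other rows.
Second iteration: most negative z-row entry is -33/5 in column x3, so x3 enters.
Ratio test on column x3 — row 1: entry -1/5 ≤ 0; row 2: (53/10)/(8/5) = 53/16; row 3: entry -2/5 ≤ 0; row 4: (13/5)/(1/5) = 13. Minimum is 53/16 at row 2 (s2 leaves); pivot element 8/5.
Divide row 2 by 8/5; eliminate column x3 from the other rows.
After both pivots, the entry at the z-row, column s2 is 33/8.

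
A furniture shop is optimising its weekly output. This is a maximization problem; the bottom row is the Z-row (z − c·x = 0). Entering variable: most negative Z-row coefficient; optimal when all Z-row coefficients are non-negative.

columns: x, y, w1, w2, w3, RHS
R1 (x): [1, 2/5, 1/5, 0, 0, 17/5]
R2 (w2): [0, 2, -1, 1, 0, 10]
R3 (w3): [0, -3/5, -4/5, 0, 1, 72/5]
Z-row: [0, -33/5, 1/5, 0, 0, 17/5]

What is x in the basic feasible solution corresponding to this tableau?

x is basic (row 1); its value is the RHS of that row, 17/5.

17/5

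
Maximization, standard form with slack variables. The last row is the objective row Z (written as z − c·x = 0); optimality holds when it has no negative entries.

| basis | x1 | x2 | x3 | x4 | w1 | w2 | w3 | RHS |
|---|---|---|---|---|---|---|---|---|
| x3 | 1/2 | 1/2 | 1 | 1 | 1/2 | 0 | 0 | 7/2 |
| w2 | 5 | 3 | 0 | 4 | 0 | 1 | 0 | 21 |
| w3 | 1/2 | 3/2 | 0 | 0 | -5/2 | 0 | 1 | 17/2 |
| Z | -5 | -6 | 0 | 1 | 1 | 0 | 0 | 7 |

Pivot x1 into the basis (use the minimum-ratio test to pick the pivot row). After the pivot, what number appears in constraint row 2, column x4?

4/5

Ratio test on column x1 — row 1: (7/2)/(1/2) = 7; row 2: 21/5 = 21/5; row 3: (17/2)/(1/2) = 17. Minimum is 21/5 at row 2 (w2 leaves); pivot element 5.
Divide row 2 by 5; eliminate column x1 from the other rows.
In the new row 2, the x4 entry is the old entry divided by the pivot: 4/5 = 4/5.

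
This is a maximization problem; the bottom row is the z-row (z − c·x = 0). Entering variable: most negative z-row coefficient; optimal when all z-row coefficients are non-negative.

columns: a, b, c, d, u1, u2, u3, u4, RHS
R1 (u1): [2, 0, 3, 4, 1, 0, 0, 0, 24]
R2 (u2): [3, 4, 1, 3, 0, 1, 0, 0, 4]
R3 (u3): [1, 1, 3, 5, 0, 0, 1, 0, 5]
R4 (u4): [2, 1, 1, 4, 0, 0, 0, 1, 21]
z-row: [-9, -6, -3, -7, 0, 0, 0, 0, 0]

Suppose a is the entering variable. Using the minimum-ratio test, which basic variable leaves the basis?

u2

Column a entries and ratios — u1: 24/2 = 12; u2: 4/3 = 4/3; u3: 5/1 = 5; u4: 21/2 = 21/2.
Smallest ratio is 4/3 in the row of u2, so u2 leaves.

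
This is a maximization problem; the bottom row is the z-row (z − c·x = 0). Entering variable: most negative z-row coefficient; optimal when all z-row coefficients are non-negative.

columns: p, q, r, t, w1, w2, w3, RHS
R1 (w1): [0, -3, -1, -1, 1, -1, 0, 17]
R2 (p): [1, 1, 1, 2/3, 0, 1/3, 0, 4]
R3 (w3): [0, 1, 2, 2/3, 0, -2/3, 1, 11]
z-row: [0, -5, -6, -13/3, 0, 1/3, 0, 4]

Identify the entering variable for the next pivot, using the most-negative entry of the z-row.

Negative z-row entries: q: -5, r: -6, t: -13/3.
The most negative is -6 in column r, so r enters.

r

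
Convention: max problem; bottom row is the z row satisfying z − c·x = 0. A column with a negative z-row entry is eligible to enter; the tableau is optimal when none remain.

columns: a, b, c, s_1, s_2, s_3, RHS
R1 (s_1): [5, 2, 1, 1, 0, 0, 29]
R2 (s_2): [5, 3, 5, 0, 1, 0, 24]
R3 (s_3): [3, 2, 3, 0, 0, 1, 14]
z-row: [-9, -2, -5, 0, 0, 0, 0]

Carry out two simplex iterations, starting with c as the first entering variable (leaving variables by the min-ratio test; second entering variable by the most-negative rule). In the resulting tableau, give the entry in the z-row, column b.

4

Ratio test on column c — row 1: 29/1 = 29; row 2: 24/5 = 24/5; row 3: 14/3 = 14/3. Minimum is 14/3 at row 3 (s_3 leaves); pivot element 3.
Divide row 3 by 3; eliminate column c from the other rows.
Second iteration: most negative z-row entry is -4 in column a, so a enters.
Ratio test on column a — row 1: (73/3)/4 = 73/12; row 2: entry 0 ≤ 0; row 3: (14/3)/1 = 14/3. Minimum is 14/3 at row 3 (c leaves); pivot element 1.
Divide row 3 by 1; eliminate column a from the other rows.
After both pivots, the entry at the z-row, column b is 4.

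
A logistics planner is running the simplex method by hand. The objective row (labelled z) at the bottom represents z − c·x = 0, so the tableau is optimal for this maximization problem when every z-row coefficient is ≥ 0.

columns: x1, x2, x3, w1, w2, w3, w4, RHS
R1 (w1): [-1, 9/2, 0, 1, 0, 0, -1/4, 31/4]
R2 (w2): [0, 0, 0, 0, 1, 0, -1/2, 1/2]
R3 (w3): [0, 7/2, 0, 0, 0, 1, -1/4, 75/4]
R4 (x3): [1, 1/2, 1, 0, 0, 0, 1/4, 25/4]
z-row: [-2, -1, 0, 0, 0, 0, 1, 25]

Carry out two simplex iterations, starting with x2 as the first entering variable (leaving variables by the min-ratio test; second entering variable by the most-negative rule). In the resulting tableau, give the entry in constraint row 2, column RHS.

Ratio test on column x2 — row 1: (31/4)/(9/2) = 31/18; row 2: entry 0 ≤ 0; row 3: (75/4)/(7/2) = 75/14; row 4: (25/4)/(1/2) = 25/2. Minimum is 31/18 at row 1 (w1 leaves); pivot element 9/2.
Divide row 1 by 9/2; eliminate column x2 from the other rows.
Second iteration: most negative z-row entry is -20/9 in column x1, so x1 enters.
Ratio test on column x1 — row 1: entry -2/9 ≤ 0; row 2: entry 0 ≤ 0; row 3: (229/18)/(7/9) = 229/14; row 4: (97/18)/(10/9) = 97/20. Minimum is 97/20 at row 4 (x3 leaves); pivot element 10/9.
Divide row 4 by 10/9; eliminate column x1 from the other rows.
After both pivots, the entry at constraint row 2, column RHS is 1/2.

1/2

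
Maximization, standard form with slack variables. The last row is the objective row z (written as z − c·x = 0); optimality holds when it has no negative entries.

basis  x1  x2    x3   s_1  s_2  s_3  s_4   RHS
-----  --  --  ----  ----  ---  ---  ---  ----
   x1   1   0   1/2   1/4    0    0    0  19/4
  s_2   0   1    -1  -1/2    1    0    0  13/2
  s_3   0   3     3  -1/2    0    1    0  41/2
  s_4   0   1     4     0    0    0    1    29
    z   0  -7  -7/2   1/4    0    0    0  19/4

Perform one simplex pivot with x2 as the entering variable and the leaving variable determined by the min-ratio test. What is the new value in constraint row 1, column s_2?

0

Ratio test on column x2 — row 1: entry 0 ≤ 0; row 2: (13/2)/1 = 13/2; row 3: (41/2)/3 = 41/6; row 4: 29/1 = 29. Minimum is 13/2 at row 2 (s_2 leaves); pivot element 1.
Divide row 2 by 1; eliminate column x2 from the other rows.
Row 1 update in column s_2: 0 − 0·1 = 0.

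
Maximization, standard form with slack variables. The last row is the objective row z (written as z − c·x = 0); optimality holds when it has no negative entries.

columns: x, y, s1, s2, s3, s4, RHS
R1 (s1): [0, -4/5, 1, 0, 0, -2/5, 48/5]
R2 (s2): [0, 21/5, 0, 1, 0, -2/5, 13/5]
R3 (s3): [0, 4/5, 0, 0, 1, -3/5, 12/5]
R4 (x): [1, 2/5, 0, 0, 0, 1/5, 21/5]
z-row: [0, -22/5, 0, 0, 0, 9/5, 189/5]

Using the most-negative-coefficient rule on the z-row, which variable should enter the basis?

y

Negative z-row entries: y: -22/5.
The most negative is -22/5 in column y, so y enters.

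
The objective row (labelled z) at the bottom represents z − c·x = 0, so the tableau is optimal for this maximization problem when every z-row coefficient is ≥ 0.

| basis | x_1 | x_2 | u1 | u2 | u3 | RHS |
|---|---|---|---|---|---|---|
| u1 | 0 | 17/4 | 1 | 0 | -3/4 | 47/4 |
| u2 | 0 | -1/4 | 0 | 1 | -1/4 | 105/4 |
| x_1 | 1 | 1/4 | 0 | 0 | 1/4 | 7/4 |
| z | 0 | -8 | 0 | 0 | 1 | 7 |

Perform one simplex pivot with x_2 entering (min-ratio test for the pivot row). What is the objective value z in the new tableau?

495/17

Ratio test on column x_2 — row 1: (47/4)/(17/4) = 47/17; row 2: entry -1/4 ≤ 0; row 3: (7/4)/(1/4) = 7. Minimum is 47/17 at row 1 (u1 leaves); pivot element 17/4.
Pivot on row 1; the z-row RHS becomes 7 − (-8)·(47/17) = 495/17.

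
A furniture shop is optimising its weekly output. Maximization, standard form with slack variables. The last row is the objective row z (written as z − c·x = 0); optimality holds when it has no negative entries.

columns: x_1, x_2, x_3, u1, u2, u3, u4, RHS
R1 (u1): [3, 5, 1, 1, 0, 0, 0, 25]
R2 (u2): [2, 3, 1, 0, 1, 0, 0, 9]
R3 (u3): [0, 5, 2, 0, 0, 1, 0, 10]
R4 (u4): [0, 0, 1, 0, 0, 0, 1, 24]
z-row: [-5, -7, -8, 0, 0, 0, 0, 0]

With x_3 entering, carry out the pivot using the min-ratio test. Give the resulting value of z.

40

Ratio test on column x_3 — row 1: 25/1 = 25; row 2: 9/1 = 9; row 3: 10/2 = 5; row 4: 24/1 = 24. Minimum is 5 at row 3 (u3 leaves); pivot element 2.
Pivot on row 3; the z-row RHS becomes 0 − (-8)·5 = 40.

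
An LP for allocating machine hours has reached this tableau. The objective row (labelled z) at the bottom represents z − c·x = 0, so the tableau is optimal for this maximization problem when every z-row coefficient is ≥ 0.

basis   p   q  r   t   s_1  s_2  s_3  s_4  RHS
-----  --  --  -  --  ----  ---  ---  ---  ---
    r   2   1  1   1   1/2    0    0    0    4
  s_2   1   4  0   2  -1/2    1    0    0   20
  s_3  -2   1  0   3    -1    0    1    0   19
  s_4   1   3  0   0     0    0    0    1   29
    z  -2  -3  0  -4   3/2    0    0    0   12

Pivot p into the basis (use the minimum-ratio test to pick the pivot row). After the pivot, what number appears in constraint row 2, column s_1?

Ratio test on column p — row 1: 4/2 = 2; row 2: 20/1 = 20; row 3: entry -2 ≤ 0; row 4: 29/1 = 29. Minimum is 2 at row 1 (r leaves); pivot element 2.
Divide row 1 by 2; eliminate column p from the other rows.
Row 2 update in column s_1: -1/2 − 1·(1/4) = -3/4.

-3/4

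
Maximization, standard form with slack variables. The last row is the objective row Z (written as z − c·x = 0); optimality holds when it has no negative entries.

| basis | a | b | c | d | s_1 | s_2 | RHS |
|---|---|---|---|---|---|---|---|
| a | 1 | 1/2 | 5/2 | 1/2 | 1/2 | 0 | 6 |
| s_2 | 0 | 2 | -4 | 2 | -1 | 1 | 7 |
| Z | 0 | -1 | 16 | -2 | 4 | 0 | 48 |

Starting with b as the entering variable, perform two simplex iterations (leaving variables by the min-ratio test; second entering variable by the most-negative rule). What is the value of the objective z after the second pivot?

55

Ratio test on column b — row 1: 6/(1/2) = 12; row 2: 7/2 = 7/2. Minimum is 7/2 at row 2 (s_2 leaves); pivot element 2.
Pivot on row 2; the Z-row RHS becomes 48 − (-1)·(7/2) = 103/2.
Next entering variable (most negative Z-row entry -1): d.
Ratio test on column d — row 1: entry 0 ≤ 0; row 2: (7/2)/1 = 7/2. Minimum is 7/2 at row 2 (b leaves); pivot element 1.
After the second pivot the Z-row RHS is 103/2 − (-1)·(7/2) = 55.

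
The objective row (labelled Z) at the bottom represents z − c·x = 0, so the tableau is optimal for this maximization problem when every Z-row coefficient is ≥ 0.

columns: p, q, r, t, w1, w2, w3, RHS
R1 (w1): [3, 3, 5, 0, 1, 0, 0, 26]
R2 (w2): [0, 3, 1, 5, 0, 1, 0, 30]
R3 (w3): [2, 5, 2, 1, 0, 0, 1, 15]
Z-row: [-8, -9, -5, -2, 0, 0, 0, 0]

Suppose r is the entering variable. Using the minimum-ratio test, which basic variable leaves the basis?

w1

Column r entries and ratios — w1: 26/5 = 26/5; w2: 30/1 = 30; w3: 15/2 = 15/2.
Smallest ratio is 26/5 in the row of w1, so w1 leaves.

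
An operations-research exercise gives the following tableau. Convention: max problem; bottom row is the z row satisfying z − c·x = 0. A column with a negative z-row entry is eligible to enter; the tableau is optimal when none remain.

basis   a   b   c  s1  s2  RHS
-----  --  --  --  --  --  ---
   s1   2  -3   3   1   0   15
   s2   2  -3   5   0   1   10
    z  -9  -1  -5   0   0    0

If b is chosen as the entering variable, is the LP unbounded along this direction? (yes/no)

yes

Every constraint-row entry in column b is ≤ 0, so increasing b is unbounded.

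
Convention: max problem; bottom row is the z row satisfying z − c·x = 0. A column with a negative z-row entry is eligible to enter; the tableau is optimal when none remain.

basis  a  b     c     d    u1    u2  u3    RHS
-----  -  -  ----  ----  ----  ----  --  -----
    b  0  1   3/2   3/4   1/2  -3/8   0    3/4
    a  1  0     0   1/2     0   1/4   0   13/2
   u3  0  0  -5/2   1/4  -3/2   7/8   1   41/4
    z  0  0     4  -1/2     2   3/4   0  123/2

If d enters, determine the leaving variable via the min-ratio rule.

b

Column d entries and ratios — b: (3/4)/(3/4) = 1; a: (13/2)/(1/2) = 13; u3: (41/4)/(1/4) = 41.
Smallest ratio is 1 in the row of b, so b leaves.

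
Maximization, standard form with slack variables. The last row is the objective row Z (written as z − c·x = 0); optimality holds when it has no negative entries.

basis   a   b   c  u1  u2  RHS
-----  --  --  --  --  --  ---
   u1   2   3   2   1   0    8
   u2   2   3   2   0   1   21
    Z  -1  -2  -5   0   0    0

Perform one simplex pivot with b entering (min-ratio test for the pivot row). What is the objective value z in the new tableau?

Ratio test on column b — row 1: 8/3 = 8/3; row 2: 21/3 = 7. Minimum is 8/3 at row 1 (u1 leaves); pivot element 3.
Pivot on row 1; the Z-row RHS becomes 0 − (-2)·(8/3) = 16/3.

16/3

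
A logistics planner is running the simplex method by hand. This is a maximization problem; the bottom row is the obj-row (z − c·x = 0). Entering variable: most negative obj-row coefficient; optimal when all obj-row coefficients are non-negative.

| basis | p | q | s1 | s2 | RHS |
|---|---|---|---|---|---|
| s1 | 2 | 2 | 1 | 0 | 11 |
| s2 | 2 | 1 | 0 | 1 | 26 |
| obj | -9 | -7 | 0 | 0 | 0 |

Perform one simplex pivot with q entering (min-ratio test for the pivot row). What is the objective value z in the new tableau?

Ratio test on column q — row 1: 11/2 = 11/2; row 2: 26/1 = 26. Minimum is 11/2 at row 1 (s1 leaves); pivot element 2.
Pivot on row 1; the obj-row RHS becomes 0 − (-7)·(11/2) = 77/2.

77/2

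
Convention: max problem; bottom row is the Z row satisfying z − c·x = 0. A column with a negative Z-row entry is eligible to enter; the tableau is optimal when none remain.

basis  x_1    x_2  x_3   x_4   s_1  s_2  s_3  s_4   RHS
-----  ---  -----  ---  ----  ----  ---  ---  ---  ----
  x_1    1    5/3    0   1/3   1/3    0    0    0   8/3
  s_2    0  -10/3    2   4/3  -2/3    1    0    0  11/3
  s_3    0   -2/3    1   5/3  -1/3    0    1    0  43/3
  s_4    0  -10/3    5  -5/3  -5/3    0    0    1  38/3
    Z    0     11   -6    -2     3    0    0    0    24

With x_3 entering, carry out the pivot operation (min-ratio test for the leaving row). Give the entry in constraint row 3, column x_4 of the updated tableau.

1

Ratio test on column x_3 — row 1: entry 0 ≤ 0; row 2: (11/3)/2 = 11/6; row 3: (43/3)/1 = 43/3; row 4: (38/3)/5 = 38/15. Minimum is 11/6 at row 2 (s_2 leaves); pivot element 2.
Divide row 2 by 2; eliminate column x_3 from the other rows.
Row 3 update in column x_4: 5/3 − 1·(2/3) = 1.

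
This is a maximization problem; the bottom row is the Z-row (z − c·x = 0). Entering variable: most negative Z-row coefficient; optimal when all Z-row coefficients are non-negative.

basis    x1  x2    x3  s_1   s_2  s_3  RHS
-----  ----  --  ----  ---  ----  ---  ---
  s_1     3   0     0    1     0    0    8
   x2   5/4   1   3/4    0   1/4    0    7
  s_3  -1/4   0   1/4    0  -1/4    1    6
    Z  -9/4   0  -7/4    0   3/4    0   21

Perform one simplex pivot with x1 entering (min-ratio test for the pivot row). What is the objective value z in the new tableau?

Ratio test on column x1 — row 1: 8/3 = 8/3; row 2: 7/(5/4) = 28/5; row 3: entry -1/4 ≤ 0. Minimum is 8/3 at row 1 (s_1 leaves); pivot element 3.
Pivot on row 1; the Z-row RHS becomes 21 − (-9/4)·(8/3) = 27.

27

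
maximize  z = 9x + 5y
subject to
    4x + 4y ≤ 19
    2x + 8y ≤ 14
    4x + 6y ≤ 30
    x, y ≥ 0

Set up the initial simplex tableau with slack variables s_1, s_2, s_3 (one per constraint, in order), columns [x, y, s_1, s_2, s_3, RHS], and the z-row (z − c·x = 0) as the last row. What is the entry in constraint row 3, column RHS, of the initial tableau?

30

The RHS of constraint 3 is b_3 = 30.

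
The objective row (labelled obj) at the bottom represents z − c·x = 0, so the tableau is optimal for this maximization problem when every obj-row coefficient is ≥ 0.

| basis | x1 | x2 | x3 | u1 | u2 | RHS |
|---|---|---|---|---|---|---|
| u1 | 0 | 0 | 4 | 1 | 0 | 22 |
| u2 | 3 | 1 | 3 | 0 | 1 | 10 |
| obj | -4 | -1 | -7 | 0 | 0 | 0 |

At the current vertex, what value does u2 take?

10

u2 is basic (row 2); its value is the RHS of that row, 10.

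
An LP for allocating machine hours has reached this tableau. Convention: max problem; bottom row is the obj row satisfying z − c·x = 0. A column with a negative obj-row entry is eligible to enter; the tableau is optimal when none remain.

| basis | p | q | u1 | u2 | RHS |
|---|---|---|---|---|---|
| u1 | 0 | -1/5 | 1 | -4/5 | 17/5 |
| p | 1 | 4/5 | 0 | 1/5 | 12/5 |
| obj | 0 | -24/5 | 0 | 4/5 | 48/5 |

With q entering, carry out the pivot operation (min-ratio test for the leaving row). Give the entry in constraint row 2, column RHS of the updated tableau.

3

Ratio test on column q — row 1: entry -1/5 ≤ 0; row 2: (12/5)/(4/5) = 3. Minimum is 3 at row 2 (p leaves); pivot element 4/5.
Divide row 2 by 4/5; eliminate column q from the other rows.
In the new row 2, the RHS entry is the old entry divided by the pivot: (12/5)/(4/5) = 3.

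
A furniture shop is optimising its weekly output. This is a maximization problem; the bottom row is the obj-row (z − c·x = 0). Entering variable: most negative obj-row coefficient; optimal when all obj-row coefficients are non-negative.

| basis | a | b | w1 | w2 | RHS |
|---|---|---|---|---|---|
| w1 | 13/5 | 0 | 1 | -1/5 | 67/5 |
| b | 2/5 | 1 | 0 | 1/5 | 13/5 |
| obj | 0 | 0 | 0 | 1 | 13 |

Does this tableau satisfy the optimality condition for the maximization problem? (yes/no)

Every obj-row coefficient is ≥ 0, so the tableau is optimal.

yes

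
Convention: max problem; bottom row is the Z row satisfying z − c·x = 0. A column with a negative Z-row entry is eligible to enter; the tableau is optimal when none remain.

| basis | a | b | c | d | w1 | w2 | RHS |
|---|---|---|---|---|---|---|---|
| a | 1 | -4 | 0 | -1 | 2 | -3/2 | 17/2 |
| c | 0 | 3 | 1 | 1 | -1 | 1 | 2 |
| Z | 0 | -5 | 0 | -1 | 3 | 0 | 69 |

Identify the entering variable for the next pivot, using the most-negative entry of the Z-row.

Negative Z-row entries: b: -5, d: -1.
The most negative is -5 in column b, so b enters.

b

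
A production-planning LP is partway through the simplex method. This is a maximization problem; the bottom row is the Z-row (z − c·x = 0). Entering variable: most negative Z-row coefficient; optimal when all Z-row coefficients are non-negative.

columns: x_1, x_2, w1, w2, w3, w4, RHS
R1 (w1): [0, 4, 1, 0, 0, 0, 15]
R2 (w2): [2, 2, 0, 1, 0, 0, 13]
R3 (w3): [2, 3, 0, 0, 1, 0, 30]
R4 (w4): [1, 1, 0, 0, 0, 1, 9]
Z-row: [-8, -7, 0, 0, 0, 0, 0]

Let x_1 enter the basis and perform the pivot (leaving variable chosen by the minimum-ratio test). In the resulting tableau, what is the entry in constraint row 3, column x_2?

Ratio test on column x_1 — row 1: entry 0 ≤ 0; row 2: 13/2 = 13/2; row 3: 30/2 = 15; row 4: 9/1 = 9. Minimum is 13/2 at row 2 (w2 leaves); pivot element 2.
Divide row 2 by 2; eliminate column x_1 from the other rows.
Row 3 update in column x_2: 3 − 2·1 = 1.

1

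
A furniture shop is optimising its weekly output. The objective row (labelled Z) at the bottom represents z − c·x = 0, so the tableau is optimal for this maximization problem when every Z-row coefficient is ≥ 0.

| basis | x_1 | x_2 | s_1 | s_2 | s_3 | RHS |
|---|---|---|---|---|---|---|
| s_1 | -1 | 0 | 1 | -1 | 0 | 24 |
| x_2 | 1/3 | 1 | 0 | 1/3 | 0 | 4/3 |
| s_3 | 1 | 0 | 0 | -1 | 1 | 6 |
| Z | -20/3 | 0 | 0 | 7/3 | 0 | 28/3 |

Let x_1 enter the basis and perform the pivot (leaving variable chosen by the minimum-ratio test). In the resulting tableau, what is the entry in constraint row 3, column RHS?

2

Ratio test on column x_1 — row 1: entry -1 ≤ 0; row 2: (4/3)/(1/3) = 4; row 3: 6/1 = 6. Minimum is 4 at row 2 (x_2 leaves); pivot element 1/3.
Divide row 2 by 1/3; eliminate column x_1 from the other rows.
Row 3 update in column RHS: 6 − 1·4 = 2.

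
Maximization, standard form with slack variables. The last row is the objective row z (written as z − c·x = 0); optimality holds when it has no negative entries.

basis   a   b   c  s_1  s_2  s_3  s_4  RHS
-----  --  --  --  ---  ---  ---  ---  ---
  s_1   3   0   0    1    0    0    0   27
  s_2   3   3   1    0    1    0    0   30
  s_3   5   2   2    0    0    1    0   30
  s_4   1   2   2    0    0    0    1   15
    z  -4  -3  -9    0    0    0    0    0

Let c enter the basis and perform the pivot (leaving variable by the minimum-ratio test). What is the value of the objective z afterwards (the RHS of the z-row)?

135/2

Ratio test on column c — row 1: entry 0 ≤ 0; row 2: 30/1 = 30; row 3: 30/2 = 15; row 4: 15/2 = 15/2. Minimum is 15/2 at row 4 (s_4 leaves); pivot element 2.
Pivot on row 4; the z-row RHS becomes 0 − (-9)·(15/2) = 135/2.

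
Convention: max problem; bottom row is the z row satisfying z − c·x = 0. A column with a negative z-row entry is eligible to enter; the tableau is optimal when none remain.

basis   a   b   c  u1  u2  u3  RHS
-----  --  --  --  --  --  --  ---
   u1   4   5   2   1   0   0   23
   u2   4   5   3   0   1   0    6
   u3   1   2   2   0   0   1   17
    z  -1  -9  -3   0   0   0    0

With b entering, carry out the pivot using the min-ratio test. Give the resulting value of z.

Ratio test on column b — row 1: 23/5 = 23/5; row 2: 6/5 = 6/5; row 3: 17/2 = 17/2. Minimum is 6/5 at row 2 (u2 leaves); pivot element 5.
Pivot on row 2; the z-row RHS becomes 0 − (-9)·(6/5) = 54/5.

54/5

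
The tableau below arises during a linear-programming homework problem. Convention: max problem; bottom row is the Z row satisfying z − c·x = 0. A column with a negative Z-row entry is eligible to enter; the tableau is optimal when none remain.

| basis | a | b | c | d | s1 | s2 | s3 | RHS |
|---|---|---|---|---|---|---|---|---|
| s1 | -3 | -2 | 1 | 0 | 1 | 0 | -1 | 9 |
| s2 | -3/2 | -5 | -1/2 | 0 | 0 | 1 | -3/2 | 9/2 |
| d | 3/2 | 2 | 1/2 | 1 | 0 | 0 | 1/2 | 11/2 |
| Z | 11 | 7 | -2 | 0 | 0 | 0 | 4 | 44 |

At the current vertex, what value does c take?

0

c is not in the basis, so in the current basic feasible solution c = 0.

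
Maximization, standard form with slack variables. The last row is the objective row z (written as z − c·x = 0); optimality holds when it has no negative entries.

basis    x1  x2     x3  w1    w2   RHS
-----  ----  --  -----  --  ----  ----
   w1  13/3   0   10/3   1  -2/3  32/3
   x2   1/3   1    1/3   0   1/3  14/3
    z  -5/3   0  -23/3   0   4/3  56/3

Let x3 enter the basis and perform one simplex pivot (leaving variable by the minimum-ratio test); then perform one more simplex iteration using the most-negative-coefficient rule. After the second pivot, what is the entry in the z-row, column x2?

Ratio test on column x3 — row 1: (32/3)/(10/3) = 16/5; row 2: (14/3)/(1/3) = 14. Minimum is 16/5 at row 1 (w1 leaves); pivot element 10/3.
Divide row 1 by 10/3; eliminate column x3 from the other rows.
Second iteration: most negative z-row entry is -1/5 in column w2, so w2 enters.
Ratio test on column w2 — row 1: entry -1/5 ≤ 0; row 2: (18/5)/(2/5) = 9. Minimum is 9 at row 2 (x2 leaves); pivot element 2/5.
Divide row 2 by 2/5; eliminate column w2 from the other rows.
After both pivots, the entry at the z-row, column x2 is 1/2.

1/2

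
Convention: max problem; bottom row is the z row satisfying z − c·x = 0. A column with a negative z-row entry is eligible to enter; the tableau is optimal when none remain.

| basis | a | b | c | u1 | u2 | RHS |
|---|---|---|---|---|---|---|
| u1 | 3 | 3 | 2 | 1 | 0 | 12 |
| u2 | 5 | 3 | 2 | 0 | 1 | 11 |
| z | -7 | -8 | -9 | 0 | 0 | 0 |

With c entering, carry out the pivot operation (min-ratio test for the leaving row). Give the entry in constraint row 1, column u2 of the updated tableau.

Ratio test on column c — row 1: 12/2 = 6; row 2: 11/2 = 11/2. Minimum is 11/2 at row 2 (u2 leaves); pivot element 2.
Divide row 2 by 2; eliminate column c from the other rows.
Row 1 update in column u2: 0 − 2·(1/2) = -1.

-1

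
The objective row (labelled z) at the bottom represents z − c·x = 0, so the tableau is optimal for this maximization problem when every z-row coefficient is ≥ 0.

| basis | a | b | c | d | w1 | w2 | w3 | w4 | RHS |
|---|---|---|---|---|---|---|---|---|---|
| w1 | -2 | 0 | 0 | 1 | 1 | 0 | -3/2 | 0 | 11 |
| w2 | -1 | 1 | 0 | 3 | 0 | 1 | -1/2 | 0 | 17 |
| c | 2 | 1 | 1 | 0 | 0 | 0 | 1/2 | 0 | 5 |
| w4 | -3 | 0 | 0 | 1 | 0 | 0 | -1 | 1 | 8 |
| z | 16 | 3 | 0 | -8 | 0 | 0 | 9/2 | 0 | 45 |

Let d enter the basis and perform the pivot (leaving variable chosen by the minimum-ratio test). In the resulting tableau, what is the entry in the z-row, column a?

40/3

Ratio test on column d — row 1: 11/1 = 11; row 2: 17/3 = 17/3; row 3: entry 0 ≤ 0; row 4: 8/1 = 8. Minimum is 17/3 at row 2 (w2 leaves); pivot element 3.
Divide row 2 by 3; eliminate column d from the other rows.
z-row update in column a: 16 − (-8)·(-1/3) = 40/3.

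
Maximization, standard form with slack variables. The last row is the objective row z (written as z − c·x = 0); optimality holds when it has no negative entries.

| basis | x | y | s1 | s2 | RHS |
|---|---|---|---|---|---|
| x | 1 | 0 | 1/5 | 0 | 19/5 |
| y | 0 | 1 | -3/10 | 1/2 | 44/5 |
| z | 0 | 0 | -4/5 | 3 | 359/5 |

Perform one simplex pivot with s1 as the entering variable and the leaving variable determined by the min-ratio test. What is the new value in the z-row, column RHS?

87

Ratio test on column s1 — row 1: (19/5)/(1/5) = 19; row 2: entry -3/10 ≤ 0. Minimum is 19 at row 1 (x leaves); pivot element 1/5.
Divide row 1 by 1/5; eliminate column s1 from the other rows.
z-row update in column RHS: 359/5 − (-4/5)·19 = 87.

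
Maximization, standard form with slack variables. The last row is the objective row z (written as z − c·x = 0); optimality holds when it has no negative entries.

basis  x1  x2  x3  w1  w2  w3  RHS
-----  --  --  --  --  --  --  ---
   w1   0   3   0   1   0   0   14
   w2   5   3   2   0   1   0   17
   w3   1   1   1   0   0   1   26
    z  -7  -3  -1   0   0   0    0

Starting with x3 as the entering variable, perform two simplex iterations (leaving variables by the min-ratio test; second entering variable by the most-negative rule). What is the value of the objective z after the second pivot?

119/5

Ratio test on column x3 — row 1: entry 0 ≤ 0; row 2: 17/2 = 17/2; row 3: 26/1 = 26. Minimum is 17/2 at row 2 (w2 leaves); pivot element 2.
Pivot on row 2; the z-row RHS becomes 0 − (-1)·(17/2) = 17/2.
Next entering variable (most negative z-row entry -9/2): x1.
Ratio test on column x1 — row 1: entry 0 ≤ 0; row 2: (17/2)/(5/2) = 17/5; row 3: entry -3/2 ≤ 0. Minimum is 17/5 at row 2 (x3 leaves); pivot element 5/2.
After the second pivot the z-row RHS is 17/2 − (-9/2)·(17/5) = 119/5.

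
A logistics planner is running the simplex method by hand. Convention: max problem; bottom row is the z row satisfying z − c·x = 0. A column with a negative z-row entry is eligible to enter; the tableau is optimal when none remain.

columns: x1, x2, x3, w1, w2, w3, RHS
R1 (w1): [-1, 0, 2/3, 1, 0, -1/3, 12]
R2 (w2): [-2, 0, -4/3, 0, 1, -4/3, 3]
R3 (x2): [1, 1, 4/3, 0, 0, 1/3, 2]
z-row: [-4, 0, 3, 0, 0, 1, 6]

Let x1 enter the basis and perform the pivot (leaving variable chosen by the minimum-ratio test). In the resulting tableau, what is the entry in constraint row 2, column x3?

Ratio test on column x1 — row 1: entry -1 ≤ 0; row 2: entry -2 ≤ 0; row 3: 2/1 = 2. Minimum is 2 at row 3 (x2 leaves); pivot element 1.
Divide row 3 by 1; eliminate column x1 from the other rows.
Row 2 update in column x3: -4/3 − (-2)·(4/3) = 4/3.

4/3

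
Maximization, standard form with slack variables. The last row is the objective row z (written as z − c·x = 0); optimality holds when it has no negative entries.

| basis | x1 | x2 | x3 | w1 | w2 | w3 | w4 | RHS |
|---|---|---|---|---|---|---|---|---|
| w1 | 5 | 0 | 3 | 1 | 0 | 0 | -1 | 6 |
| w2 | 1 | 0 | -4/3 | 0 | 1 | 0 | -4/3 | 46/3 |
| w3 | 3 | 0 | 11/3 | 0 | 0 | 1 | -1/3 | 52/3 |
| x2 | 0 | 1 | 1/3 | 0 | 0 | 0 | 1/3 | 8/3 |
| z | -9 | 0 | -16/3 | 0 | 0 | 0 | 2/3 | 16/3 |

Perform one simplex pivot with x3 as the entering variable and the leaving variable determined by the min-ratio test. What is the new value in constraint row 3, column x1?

Ratio test on column x3 — row 1: 6/3 = 2; row 2: entry -4/3 ≤ 0; row 3: (52/3)/(11/3) = 52/11; row 4: (8/3)/(1/3) = 8. Minimum is 2 at row 1 (w1 leaves); pivot element 3.
Divide row 1 by 3; eliminate column x3 from the other rows.
Row 3 update in column x1: 3 − (11/3)·(5/3) = -28/9.

-28/9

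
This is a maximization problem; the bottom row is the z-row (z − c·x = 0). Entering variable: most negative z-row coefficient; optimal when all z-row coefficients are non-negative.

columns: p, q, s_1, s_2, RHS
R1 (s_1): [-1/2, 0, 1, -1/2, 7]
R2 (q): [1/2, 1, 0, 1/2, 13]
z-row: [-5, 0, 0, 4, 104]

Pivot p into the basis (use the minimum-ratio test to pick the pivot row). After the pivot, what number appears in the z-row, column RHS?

Ratio test on column p — row 1: entry -1/2 ≤ 0; row 2: 13/(1/2) = 26. Minimum is 26 at row 2 (q leaves); pivot element 1/2.
Divide row 2 by 1/2; eliminate column p from the other rows.
z-row update in column RHS: 104 − (-5)·26 = 234.

234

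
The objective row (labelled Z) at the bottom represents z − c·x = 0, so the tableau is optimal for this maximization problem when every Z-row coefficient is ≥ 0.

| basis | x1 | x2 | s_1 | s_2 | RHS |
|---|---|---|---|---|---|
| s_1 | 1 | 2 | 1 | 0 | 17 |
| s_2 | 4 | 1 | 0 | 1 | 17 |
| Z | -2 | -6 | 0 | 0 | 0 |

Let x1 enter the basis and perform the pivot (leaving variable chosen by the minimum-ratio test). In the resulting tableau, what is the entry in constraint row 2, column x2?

1/4

Ratio test on column x1 — row 1: 17/1 = 17; row 2: 17/4 = 17/4. Minimum is 17/4 at row 2 (s_2 leaves); pivot element 4.
Divide row 2 by 4; eliminate column x1 from the other rows.
In the new row 2, the x2 entry is the old entry divided by the pivot: 1/4 = 1/4.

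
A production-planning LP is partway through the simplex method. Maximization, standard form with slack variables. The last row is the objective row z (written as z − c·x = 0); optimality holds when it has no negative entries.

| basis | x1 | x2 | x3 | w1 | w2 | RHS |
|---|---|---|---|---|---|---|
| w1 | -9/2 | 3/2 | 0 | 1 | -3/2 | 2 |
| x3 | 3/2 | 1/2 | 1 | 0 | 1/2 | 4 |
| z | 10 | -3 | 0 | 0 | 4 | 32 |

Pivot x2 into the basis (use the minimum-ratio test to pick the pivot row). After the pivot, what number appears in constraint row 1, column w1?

2/3

Ratio test on column x2 — row 1: 2/(3/2) = 4/3; row 2: 4/(1/2) = 8. Minimum is 4/3 at row 1 (w1 leaves); pivot element 3/2.
Divide row 1 by 3/2; eliminate column x2 from the other rows.
In the new row 1, the w1 entry is the old entry divided by the pivot: 1/(3/2) = 2/3.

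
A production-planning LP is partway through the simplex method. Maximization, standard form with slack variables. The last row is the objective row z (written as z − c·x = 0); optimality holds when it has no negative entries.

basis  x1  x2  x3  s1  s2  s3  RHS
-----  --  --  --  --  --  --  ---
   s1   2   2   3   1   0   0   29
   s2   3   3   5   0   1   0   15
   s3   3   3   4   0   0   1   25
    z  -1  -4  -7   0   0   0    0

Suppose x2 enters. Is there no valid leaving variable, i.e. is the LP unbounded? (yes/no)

Column x2 has positive entries in row(s) 1, 2, 3, so the ratio test bounds it — not unbounded.

no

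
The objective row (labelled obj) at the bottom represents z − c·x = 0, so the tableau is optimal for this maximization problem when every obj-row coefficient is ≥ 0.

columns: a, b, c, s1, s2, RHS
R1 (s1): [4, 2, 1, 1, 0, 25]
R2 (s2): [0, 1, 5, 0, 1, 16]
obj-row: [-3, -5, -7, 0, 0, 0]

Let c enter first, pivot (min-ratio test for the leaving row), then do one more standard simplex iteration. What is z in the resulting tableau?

66

Ratio test on column c — row 1: 25/1 = 25; row 2: 16/5 = 16/5. Minimum is 16/5 at row 2 (s2 leaves); pivot element 5.
Pivot on row 2; the obj-row RHS becomes 0 − (-7)·(16/5) = 112/5.
Next entering variable (most negative obj-row entry -18/5): b.
Ratio test on column b — row 1: (109/5)/(9/5) = 109/9; row 2: (16/5)/(1/5) = 16. Minimum is 109/9 at row 1 (s1 leaves); pivot element 9/5.
After the second pivot the obj-row RHS is 112/5 − (-18/5)·(109/9) = 66.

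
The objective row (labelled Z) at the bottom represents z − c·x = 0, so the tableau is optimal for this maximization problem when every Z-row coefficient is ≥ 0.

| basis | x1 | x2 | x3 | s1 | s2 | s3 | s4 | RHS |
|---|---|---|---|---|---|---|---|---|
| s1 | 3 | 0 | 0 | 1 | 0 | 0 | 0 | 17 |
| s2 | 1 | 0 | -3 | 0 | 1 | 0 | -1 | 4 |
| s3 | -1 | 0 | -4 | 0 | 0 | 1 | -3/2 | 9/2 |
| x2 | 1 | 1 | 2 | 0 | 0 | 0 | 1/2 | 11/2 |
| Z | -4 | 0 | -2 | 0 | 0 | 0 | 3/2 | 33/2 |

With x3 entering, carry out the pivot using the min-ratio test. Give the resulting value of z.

22

Ratio test on column x3 — row 1: entry 0 ≤ 0; row 2: entry -3 ≤ 0; row 3: entry -4 ≤ 0; row 4: (11/2)/2 = 11/4. Minimum is 11/4 at row 4 (x2 leaves); pivot element 2.
Pivot on row 4; the Z-row RHS becomes 33/2 − (-2)·(11/4) = 22.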